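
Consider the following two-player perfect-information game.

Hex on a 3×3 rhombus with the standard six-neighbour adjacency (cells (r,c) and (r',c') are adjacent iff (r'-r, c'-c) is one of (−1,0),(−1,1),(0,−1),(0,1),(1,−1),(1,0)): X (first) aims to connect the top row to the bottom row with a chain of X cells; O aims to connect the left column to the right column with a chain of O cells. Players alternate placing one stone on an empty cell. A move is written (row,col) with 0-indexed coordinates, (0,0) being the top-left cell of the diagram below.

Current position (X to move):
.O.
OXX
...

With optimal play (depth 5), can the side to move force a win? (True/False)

ply 1, X at .O./OXX/... | (0,0)=-1→XO./OXX/...; (0,2)=+1→.OX/OXX/...*; (2,0)=-1→.O./OXX/X..; (2,1)=-1→.O./OXX/.X.; (2,2)=-1→.O./OXX/..X
ply 2, O at .OX/OXX/... | (0,0)=-1→OOX/OXX/...*; (2,0)=-1→.OX/OXX/O..; (2,1)=-1→.OX/OXX/.O.; (2,2)=-1→.OX/OXX/..O
ply 3, X at OOX/OXX/... | (2,0)=+1→OOX/OXX/X..*; (2,1)=+1→OOX/OXX/.X.; (2,2)=+1→OOX/OXX/..X
ply 4: OOX/OXX/X.. is terminal -1 (O); from .O./OXX/... depth 5

X winning at [.O./OXX/...]: True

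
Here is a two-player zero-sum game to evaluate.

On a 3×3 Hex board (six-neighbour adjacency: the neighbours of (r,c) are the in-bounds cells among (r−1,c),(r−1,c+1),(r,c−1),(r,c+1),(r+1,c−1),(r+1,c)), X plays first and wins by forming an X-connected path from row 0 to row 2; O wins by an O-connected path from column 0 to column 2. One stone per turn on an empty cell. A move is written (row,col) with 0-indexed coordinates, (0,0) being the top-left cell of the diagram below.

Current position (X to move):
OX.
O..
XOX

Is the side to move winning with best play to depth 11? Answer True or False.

X winning at [OX./O../XOX]: True

p1 X@[OX./O../XOX]: (0,2)[OXX/O../XOX]+1* (1,1)[OX./OX./XOX]+1 (1,2)[OX./O.X/XOX]+1
p2 O@[OXX/O../XOX]: (1,1)[OXX/OO./XOX]-1* (1,2)[OXX/O.O/XOX]-1
p3 X@[OXX/OO./XOX]: (1,2)[OXX/OOX/XOX]+1*
p4 O@[OXX/OOX/XOX] terminal -1; root [OX./O../XOX] d11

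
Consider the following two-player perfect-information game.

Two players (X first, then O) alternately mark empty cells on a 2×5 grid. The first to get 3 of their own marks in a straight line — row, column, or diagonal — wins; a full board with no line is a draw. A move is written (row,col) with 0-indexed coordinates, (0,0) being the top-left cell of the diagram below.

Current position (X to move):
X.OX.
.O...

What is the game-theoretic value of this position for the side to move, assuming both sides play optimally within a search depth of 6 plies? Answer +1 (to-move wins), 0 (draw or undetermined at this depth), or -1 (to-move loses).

ply 1, X at X.OX./.O... | (0,1)=-1→XXOX./.O...; (0,4)=-1→X.OXX/.O...; (1,0)=+0→X.OX./XO...*; (1,2)=+0→X.OX./.OX..; (1,3)=+0→X.OX./.O.X.; (1,4)=-1→X.OX./.O..X
ply 2, O at X.OX./XO... | (0,1)=+0→XOOX./XO...*; (0,4)=+0→X.OXO/XO...; (1,2)=+0→X.OX./XOO..; (1,3)=+0→X.OX./XO.O.; (1,4)=+0→X.OX./XO..O
ply 3, X at XOOX./XO... | (0,4)=+0→XOOXX/XO...*; (1,2)=+0→XOOX./XOX..; (1,3)=+0→XOOX./XO.X.; (1,4)=+0→XOOX./XO..X
ply 4, O at XOOXX/XO... | (1,2)=+0→XOOXX/XOO..*; (1,3)=+0→XOOXX/XO.O.; (1,4)=+0→XOOXX/XO..O
ply 5, X at XOOXX/XOO.. | (1,3)=+0→XOOXX/XOOX.*; (1,4)=-1→XOOXX/XOO.X
ply 6, O at XOOXX/XOOX. | (1,4)=+0→XOOXX/XOOXO*
ply 7: XOOXX/XOOXO is terminal +0 (X); from X.OX./.O... depth 6

value(X.OX./.O..., X) = 0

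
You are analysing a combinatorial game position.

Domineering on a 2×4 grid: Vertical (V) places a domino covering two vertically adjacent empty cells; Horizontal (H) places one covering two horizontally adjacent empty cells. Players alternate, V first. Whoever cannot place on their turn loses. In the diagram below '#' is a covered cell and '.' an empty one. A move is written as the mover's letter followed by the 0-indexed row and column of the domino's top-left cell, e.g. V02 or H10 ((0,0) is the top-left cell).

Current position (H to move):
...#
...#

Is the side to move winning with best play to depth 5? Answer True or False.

H winning at [...#/...#]: True

ply 1, H at ...#/...# | H00=+1→##.#/...#*; H01=+1→.###/...#; H10=+1→...#/##.#; H11=+1→...#/.###
ply 2, V at ##.#/...# | V02=-1→####/..##*
ply 3, H at ####/..## | H10=+1→####/####*
ply 4: ####/#### is terminal -1 (V); from ...#/...# depth 5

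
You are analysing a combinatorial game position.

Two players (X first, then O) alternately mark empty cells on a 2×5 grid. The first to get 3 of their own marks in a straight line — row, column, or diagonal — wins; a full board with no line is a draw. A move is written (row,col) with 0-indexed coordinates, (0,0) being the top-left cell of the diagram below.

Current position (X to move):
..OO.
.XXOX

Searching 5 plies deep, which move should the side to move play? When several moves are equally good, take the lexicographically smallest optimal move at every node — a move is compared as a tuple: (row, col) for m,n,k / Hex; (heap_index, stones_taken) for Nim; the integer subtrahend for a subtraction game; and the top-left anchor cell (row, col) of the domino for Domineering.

X's best at [..OO./.XXOX]: (1,0)

[..OO./.XXOX] X move#1: (0,0):-1/X.OO./.XXOX, (0,1):-1/.XOO./.XXOX, (0,4):-1/..OOX/.XXOX, (1,0):+1/..OO./XXXOX*
[..OO./XXXOX] end (terminal -1, O#2); searched ..OO./.XXOX to 5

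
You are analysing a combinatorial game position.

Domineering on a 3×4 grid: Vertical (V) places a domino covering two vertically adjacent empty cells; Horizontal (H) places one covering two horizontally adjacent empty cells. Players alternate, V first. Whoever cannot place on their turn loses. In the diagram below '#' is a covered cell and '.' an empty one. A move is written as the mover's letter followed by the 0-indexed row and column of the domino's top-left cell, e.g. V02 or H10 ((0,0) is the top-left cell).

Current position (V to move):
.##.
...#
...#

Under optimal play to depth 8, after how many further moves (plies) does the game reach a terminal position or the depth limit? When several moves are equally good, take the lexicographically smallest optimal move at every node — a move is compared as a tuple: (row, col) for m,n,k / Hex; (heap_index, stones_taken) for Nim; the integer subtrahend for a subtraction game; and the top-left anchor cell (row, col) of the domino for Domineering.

[.##./...#/...#] V move#1: V00:-1/###./#..#/...#, V10:-1/.##./#..#/#..#, V11:+1/.##./.#.#/.#.#*, V12:-1/.##./..##/..##
[.##./.#.#/.#.#] end (terminal -1, H#2); searched .##./...#/...# to 8

PV length from [.##./...#/...#]: 1 ply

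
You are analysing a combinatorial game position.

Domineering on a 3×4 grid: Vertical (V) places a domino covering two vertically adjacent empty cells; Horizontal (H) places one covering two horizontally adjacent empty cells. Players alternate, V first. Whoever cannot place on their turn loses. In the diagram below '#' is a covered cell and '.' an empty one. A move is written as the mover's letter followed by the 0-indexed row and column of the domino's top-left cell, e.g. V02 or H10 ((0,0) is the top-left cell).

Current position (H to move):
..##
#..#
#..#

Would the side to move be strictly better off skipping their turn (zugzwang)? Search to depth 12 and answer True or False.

ply 1, H at ..##/#..#/#..# | H00=-1→####/#..#/#..#; H11=+1→..##/####/#..#*; H21=-1→..##/#..#/####
ply 2: ..##/####/#..# is terminal -1 (V); from ..##/#..#/#..# depth 12
suppose H passes — search the same position with V to move:
pass> ply 1, V at ..##/#..#/#..# | V01=-1→.###/##.#/#..#; V11=+1→..##/##.#/##.#*; V12=+1→..##/#.##/#.##
pass> ply 2, H at ..##/##.#/##.# | H00=-1→####/##.#/##.#*
pass> ply 3, V at ####/##.#/##.# | V12=+1→####/####/####*
pass> ply 4: ####/####/#### is terminal -1 (H); from ..##/#..#/#..# depth 12
for H: play +1, pass -1

zugzwang(..##/#..#/#..#, H) = False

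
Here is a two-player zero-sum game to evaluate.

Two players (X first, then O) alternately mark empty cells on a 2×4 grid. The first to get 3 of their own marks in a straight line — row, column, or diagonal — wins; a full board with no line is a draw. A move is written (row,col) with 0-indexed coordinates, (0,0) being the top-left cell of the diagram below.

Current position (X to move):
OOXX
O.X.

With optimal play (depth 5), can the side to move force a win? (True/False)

p1 X@[OOXX/O.X.]: (1,1)[OOXX/OXX.]+0* (1,3)[OOXX/O.XX]+0
p2 O@[OOXX/OXX.]: (1,3)[OOXX/OXXO]+0*
p3 X@[OOXX/OXXO] terminal +0; root [OOXX/O.X.] d5

X winning at [OOXX/O.X.]: False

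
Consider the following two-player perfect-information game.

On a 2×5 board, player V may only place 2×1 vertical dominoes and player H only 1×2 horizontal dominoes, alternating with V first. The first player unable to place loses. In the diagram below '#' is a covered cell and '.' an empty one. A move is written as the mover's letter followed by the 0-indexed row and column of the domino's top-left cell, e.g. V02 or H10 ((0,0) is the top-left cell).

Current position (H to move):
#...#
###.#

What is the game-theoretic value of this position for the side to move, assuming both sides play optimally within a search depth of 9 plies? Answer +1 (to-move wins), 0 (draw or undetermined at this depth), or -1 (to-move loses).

[#...#/###.#] H move#1: H01:-1/###.#/###.#, H02:+1/#.###/###.#*
[#.###/###.#] end (terminal -1, V#2); searched #...#/###.# to 9

value(#...#/###.#, H) = +1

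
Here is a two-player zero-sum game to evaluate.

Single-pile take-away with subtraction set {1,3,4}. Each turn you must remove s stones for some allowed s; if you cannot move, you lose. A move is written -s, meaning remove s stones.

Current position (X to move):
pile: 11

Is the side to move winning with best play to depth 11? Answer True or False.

X winning at [11]: True

[11] X move#1: -1:-1/10, -3:-1/8, -4:+1/7*
[7] O move#2: -1:-1/6*, -3:-1/4, -4:-1/3
[6] X move#3: -1:-1/5, -3:-1/3, -4:+1/2*
[2] O move#4: -1:-1/1*
[1] X move#5: -1:+1/0*
[0] end (terminal -1, O#6); searched 11 to 11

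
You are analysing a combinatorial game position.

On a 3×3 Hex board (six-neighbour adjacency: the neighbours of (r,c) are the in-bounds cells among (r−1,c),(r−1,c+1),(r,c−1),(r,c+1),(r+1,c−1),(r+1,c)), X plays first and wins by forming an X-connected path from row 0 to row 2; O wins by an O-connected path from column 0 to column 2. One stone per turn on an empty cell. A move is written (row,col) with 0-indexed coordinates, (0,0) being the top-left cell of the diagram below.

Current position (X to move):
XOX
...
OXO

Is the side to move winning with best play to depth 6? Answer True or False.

X winning at [XOX/.../OXO]: True

p1 X@[XOX/.../OXO]: (1,0)[XOX/X../OXO]+1* (1,1)[XOX/.X./OXO]+1 (1,2)[XOX/..X/OXO]+1
p2 O@[XOX/X../OXO]: (1,1)[XOX/XO./OXO]-1* (1,2)[XOX/X.O/OXO]-1
p3 X@[XOX/XO./OXO]: (1,2)[XOX/XOX/OXO]+1*
p4 O@[XOX/XOX/OXO] terminal -1; root [XOX/.../OXO] d6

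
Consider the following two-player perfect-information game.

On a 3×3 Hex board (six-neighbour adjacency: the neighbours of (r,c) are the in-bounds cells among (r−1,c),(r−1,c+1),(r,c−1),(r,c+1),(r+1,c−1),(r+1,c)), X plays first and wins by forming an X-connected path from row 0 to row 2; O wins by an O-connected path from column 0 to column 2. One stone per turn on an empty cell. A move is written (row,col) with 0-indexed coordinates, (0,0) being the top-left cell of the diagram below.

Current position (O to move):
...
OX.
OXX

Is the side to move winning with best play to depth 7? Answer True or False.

O winning at [.../OX./OXX]: False

p1 O@[.../OX./OXX]: (0,0)[O../OX./OXX]-1* (0,1)[.O./OX./OXX]-1 (0,2)[..O/OX./OXX]-1 (1,2)[.../OXO/OXX]-1
p2 X@[O../OX./OXX]: (0,1)[OX./OX./OXX]+1* (0,2)[O.X/OX./OXX]+1 (1,2)[O../OXX/OXX]+1
p3 O@[OX./OX./OXX] terminal -1; root [.../OX./OXX] d7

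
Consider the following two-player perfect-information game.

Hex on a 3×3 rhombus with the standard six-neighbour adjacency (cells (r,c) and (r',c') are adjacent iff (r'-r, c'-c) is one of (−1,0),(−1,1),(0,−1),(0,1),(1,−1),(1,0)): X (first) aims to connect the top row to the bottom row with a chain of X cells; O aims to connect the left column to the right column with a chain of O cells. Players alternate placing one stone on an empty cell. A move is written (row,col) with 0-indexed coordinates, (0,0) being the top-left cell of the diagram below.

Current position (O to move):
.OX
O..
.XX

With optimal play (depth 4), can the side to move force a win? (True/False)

O winning at [.OX/O../.XX]: False

ply 1, O at .OX/O../.XX | (0,0)=-1→OOX/O../.XX*; (1,1)=-1→.OX/OO./.XX; (1,2)=-1→.OX/O.O/.XX; (2,0)=-1→.OX/O../OXX
ply 2, X at OOX/O../.XX | (1,1)=+1→OOX/OX./.XX*; (1,2)=+1→OOX/O.X/.XX; (2,0)=+1→OOX/O../XXX
ply 3: OOX/OX./.XX is terminal -1 (O); from .OX/O../.XX depth 4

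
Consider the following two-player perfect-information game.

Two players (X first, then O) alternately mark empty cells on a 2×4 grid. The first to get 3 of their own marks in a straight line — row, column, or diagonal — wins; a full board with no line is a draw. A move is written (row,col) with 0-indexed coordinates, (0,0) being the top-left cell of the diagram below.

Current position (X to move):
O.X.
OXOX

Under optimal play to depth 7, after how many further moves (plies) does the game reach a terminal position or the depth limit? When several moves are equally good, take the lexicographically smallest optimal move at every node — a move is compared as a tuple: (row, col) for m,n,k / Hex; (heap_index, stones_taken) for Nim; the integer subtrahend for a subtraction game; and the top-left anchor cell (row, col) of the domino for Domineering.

PV length from [O.X./OXOX]: 2 plies

ply 1, X at O.X./OXOX | (0,1)=+0→OXX./OXOX*; (0,3)=+0→O.XX/OXOX
ply 2, O at OXX./OXOX | (0,3)=+0→OXXO/OXOX*
ply 3: OXXO/OXOX is terminal +0 (X); from O.X./OXOX depth 7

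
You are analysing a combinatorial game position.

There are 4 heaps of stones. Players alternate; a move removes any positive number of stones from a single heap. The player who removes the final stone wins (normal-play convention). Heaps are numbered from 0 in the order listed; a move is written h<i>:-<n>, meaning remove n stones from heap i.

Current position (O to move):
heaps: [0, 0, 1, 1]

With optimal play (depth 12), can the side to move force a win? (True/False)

ply 1, O at (0,0,1,1) | h2:-1=-1→(0,0,0,1)*; h3:-1=-1→(0,0,1,0)
ply 2, X at (0,0,0,1) | h3:-1=+1→(0,0,0,0)*
ply 3: (0,0,0,0) is terminal -1 (O); from (0,0,1,1) depth 12

O winning at [(0,0,1,1)]: False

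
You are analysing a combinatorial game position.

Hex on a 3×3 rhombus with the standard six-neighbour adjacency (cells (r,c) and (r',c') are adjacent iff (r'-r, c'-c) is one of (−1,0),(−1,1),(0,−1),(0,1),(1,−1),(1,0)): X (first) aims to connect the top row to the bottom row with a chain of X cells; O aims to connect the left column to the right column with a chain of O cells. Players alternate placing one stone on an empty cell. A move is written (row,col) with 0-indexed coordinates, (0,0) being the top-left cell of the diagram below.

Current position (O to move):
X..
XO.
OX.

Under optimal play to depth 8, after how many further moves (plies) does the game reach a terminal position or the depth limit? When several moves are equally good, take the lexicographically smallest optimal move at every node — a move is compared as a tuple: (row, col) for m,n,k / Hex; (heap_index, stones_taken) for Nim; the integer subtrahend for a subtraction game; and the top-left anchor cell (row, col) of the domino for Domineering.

PV length from [X../XO./OX.]: 3 plies

ply 1, O at X../XO./OX. | (0,1)=+1→XO./XO./OX.*; (0,2)=+1→X.O/XO./OX.; (1,2)=+1→X../XOO/OX.; (2,2)=+1→X../XO./OXO
ply 2, X at XO./XO./OX. | (0,2)=-1→XOX/XO./OX.*; (1,2)=-1→XO./XOX/OX.; (2,2)=-1→XO./XO./OXX
ply 3, O at XOX/XO./OX. | (1,2)=+1→XOX/XOO/OX.*; (2,2)=-1→XOX/XO./OXO
ply 4: XOX/XOO/OX. is terminal -1 (X); from X../XO./OX. depth 8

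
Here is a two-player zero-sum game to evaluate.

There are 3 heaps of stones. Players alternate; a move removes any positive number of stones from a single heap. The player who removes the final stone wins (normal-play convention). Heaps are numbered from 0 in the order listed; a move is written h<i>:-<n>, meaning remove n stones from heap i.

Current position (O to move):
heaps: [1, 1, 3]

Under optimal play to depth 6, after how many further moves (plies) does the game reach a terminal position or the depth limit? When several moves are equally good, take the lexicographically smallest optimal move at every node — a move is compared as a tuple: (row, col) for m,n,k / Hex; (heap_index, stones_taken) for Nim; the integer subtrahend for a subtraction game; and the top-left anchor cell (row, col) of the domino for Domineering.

ply 1, O at (1,1,3) | h0:-1=-1→(0,1,3); h1:-1=-1→(1,0,3); h2:-1=-1→(1,1,2); h2:-2=-1→(1,1,1); h2:-3=+1→(1,1,0)*
ply 2, X at (1,1,0) | h0:-1=-1→(0,1,0)*; h1:-1=-1→(1,0,0)
ply 3, O at (0,1,0) | h1:-1=+1→(0,0,0)*
ply 4: (0,0,0) is terminal -1 (X); from (1,1,3) depth 6

PV length from [(1,1,3)]: 3 plies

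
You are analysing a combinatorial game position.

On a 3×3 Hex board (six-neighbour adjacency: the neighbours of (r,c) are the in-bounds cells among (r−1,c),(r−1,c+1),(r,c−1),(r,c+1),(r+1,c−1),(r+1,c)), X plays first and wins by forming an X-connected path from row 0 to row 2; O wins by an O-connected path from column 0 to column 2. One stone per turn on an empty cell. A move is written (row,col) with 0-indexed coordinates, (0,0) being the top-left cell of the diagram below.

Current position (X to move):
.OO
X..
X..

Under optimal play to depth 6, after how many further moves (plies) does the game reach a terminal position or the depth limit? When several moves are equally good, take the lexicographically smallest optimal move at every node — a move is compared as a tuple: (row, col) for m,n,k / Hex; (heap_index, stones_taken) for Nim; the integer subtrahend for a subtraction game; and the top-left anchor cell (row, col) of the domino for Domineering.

PV length from [.OO/X../X..]: 1 ply

p1 X@[.OO/X../X..]: (0,0)[XOO/X../X..]+1* (1,1)[.OO/XX./X..]-1 (1,2)[.OO/X.X/X..]-1 (2,1)[.OO/X../XX.]-1 (2,2)[.OO/X../X.X]-1
p2 O@[XOO/X../X..] terminal -1; root [.OO/X../X..] d6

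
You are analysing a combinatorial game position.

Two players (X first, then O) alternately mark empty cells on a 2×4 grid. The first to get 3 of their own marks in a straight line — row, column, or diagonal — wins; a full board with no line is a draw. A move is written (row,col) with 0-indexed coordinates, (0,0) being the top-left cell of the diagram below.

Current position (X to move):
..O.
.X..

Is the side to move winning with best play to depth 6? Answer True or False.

X winning at [..O./.X..]: True

p1 X@[..O./.X..]: (0,0)[X.O./.X..]+0 (0,1)[.XO./.X..]+0 (0,3)[..OX/.X..]+0 (1,0)[..O./XX..]+0 (1,2)[..O./.XX.]+1* (1,3)[..O./.X.X]+0
p2 O@[..O./.XX.]: (0,0)[O.O./.XX.]-1* (0,1)[.OO./.XX.]-1 (0,3)[..OO/.XX.]-1 (1,0)[..O./OXX.]-1 (1,3)[..O./.XXO]-1
p3 X@[O.O./.XX.]: (0,1)[OXO./.XX.]+1* (0,3)[O.OX/.XX.]-1 (1,0)[O.O./XXX.]+1 (1,3)[O.O./.XXX]+1
p4 O@[OXO./.XX.]: (0,3)[OXOO/.XX.]-1* (1,0)[OXO./OXX.]-1 (1,3)[OXO./.XXO]-1
p5 X@[OXOO/.XX.]: (1,0)[OXOO/XXX.]+1* (1,3)[OXOO/.XXX]+1
p6 O@[OXOO/XXX.] terminal -1; root [..O./.X..] d6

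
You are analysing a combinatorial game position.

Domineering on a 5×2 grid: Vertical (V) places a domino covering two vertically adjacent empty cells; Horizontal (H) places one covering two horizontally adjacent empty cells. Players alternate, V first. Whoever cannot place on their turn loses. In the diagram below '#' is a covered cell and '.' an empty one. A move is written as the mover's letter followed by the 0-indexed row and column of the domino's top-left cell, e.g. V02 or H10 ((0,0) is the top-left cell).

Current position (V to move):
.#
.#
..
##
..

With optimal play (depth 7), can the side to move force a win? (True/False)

V winning at [.#/.#/../##/..]: False

p1 V@[.#/.#/../##/..]: V00[##/##/../##/..]-1* V10[.#/##/#./##/..]-1
p2 H@[##/##/../##/..]: H20[##/##/##/##/..]+1* H40[##/##/../##/##]+1
p3 V@[##/##/##/##/..] terminal -1; root [.#/.#/../##/..] d7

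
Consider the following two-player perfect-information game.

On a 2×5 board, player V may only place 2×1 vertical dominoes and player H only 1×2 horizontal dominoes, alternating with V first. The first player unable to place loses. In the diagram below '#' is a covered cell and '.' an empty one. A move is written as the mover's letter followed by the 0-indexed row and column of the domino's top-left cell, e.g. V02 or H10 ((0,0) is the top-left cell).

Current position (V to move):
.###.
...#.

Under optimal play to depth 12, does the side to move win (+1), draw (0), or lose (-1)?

[.###./...#.] V move#1: V00:+1/####./#..#.*, V04:-1/.####/...##
[####./#..#.] H move#2: H11:-1/####./####.*
[####./####.] V move#3: V04:+1/#####/#####*
[#####/#####] end (terminal -1, H#4); searched .###./...#. to 12

value(.###./...#., V) = +1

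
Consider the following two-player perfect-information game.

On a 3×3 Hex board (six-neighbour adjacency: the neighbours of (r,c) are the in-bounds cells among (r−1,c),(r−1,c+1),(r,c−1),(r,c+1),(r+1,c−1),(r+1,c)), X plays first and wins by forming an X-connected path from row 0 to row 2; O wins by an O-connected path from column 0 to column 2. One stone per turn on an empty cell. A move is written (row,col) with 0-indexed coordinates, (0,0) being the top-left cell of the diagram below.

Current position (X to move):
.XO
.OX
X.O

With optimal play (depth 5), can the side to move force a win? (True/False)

[.XO/.OX/X.O] X move#1: (0,0):-1/XXO/.OX/X.O, (1,0):+1/.XO/XOX/X.O*, (2,1):-1/.XO/.OX/XXO
[.XO/XOX/X.O] end (terminal -1, O#2); searched .XO/.OX/X.O to 5

X winning at [.XO/.OX/X.O]: True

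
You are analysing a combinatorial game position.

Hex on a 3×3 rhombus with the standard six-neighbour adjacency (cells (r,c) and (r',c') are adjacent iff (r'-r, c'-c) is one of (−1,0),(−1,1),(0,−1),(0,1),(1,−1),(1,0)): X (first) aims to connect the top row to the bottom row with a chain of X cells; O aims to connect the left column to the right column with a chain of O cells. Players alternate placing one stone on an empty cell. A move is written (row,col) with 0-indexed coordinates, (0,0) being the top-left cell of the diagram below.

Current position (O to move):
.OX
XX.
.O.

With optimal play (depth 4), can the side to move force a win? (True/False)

O winning at [.OX/XX./.O.]: True

p1 O@[.OX/XX./.O.]: (0,0)[OOX/XX./.O.]-1 (1,2)[.OX/XXO/.O.]-1 (2,0)[.OX/XX./OO.]+1* (2,2)[.OX/XX./.OO]-1
p2 X@[.OX/XX./OO.]: (0,0)[XOX/XX./OO.]-1* (1,2)[.OX/XXX/OO.]-1 (2,2)[.OX/XX./OOX]-1
p3 O@[XOX/XX./OO.]: (1,2)[XOX/XXO/OO.]+1* (2,2)[XOX/XX./OOO]+1
p4 X@[XOX/XXO/OO.] terminal -1; root [.OX/XX./.O.] d4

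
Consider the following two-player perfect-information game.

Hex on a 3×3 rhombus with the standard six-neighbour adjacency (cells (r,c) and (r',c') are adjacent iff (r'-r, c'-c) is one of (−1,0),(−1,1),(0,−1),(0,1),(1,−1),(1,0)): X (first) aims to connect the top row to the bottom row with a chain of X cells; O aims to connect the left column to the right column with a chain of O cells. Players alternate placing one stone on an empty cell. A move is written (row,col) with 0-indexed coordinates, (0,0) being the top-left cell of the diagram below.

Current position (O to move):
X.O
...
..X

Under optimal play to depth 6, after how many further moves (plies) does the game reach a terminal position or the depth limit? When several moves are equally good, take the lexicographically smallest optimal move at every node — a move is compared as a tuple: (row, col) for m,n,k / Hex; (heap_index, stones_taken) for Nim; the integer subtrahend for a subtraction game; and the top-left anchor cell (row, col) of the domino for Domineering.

ply 1, O at X.O/.../..X | (0,1)=-1→XOO/.../..X; (1,0)=+1→X.O/O../..X*; (1,1)=+1→X.O/.O./..X; (1,2)=-1→X.O/..O/..X; (2,0)=-1→X.O/.../O.X; (2,1)=-1→X.O/.../.OX
ply 2, X at X.O/O../..X | (0,1)=-1→XXO/O../..X*; (1,1)=-1→X.O/OX./..X; (1,2)=-1→X.O/O.X/..X; (2,0)=-1→X.O/O../X.X; (2,1)=-1→X.O/O../.XX
ply 3, O at XXO/O../..X | (1,1)=+1→XXO/OO./..X*; (1,2)=-1→XXO/O.O/..X; (2,0)=-1→XXO/O../O.X; (2,1)=-1→XXO/O../.OX
ply 4: XXO/OO./..X is terminal -1 (X); from X.O/.../..X depth 6

PV length from [X.O/.../..X]: 3 plies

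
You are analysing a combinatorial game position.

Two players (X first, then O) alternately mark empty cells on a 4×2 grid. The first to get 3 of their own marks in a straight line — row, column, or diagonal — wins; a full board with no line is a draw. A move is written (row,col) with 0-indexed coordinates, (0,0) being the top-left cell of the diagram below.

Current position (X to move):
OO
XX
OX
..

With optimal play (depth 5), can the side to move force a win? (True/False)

X winning at [OO/XX/OX/..]: True

[OO/XX/OX/..] X move#1: (3,0):+0/OO/XX/OX/X., (3,1):+1/OO/XX/OX/.X*
[OO/XX/OX/.X] end (terminal -1, O#2); searched OO/XX/OX/.. to 5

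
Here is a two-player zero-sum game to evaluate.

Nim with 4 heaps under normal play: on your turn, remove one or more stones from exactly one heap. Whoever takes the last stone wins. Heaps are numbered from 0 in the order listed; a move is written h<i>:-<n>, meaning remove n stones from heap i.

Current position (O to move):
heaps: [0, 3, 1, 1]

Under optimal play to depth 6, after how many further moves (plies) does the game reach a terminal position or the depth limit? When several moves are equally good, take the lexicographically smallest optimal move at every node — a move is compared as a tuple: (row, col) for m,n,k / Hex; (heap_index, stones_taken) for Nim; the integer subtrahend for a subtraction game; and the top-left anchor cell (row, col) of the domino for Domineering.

PV length from [(0,3,1,1)]: 3 plies

ply 1, O at (0,3,1,1) | h1:-1=-1→(0,2,1,1); h1:-2=-1→(0,1,1,1); h1:-3=+1→(0,0,1,1)*; h2:-1=-1→(0,3,0,1); h3:-1=-1→(0,3,1,0)
ply 2, X at (0,0,1,1) | h2:-1=-1→(0,0,0,1)*; h3:-1=-1→(0,0,1,0)
ply 3, O at (0,0,0,1) | h3:-1=+1→(0,0,0,0)*
ply 4: (0,0,0,0) is terminal -1 (X); from (0,3,1,1) depth 6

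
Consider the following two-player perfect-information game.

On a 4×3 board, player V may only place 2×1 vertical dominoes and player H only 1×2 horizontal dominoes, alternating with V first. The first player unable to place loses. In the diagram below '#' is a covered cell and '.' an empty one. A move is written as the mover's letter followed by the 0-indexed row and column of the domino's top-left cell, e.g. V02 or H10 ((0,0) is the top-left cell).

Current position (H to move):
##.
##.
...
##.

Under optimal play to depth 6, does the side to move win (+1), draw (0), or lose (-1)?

[##./##./.../##.] H move#1: H20:-1/##./##./##./##.*, H21:-1/##./##./.##/##.
[##./##./##./##.] V move#2: V02:+1/###/###/##./##.*, V12:+1/##./###/###/##., V22:+1/##./##./###/###
[###/###/##./##.] end (terminal -1, H#3); searched ##./##./.../##. to 6

value(##./##./.../##., H) = -1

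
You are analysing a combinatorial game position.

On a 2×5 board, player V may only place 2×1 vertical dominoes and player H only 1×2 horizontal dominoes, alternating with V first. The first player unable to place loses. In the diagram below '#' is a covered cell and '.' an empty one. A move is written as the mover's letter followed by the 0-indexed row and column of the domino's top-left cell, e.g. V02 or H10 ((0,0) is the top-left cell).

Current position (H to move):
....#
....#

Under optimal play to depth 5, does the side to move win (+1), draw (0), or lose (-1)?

ply 1, H at ....#/....# | H00=-1→##..#/....#; H01=+1→.##.#/....#*; H02=-1→..###/....#; H10=-1→....#/##..#; H11=+1→....#/.##.#; H12=-1→....#/..###
ply 2, V at .##.#/....# | V00=-1→###.#/#...#*; V03=-1→.####/...##
ply 3, H at ###.#/#...# | H11=-1→###.#/###.#; H12=+1→###.#/#.###*
ply 4: ###.#/#.### is terminal -1 (V); from ....#/....# depth 5

value(....#/....#, H) = +1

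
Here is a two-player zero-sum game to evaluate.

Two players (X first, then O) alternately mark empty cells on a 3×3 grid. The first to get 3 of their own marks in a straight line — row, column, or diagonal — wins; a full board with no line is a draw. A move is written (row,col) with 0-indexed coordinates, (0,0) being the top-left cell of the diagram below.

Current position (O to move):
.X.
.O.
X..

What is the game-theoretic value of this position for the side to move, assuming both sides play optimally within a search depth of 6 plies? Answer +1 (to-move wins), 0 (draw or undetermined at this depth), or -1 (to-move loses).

value(.X./.O./X.., O) = 0

p1 O@[.X./.O./X..]: (0,0)[OX./.O./X..]+0* (0,2)[.XO/.O./X..]+0 (1,0)[.X./OO./X..]+0 (1,2)[.X./.OO/X..]+0 (2,1)[.X./.O./XO.]-1 (2,2)[.X./.O./X.O]-1
p2 X@[OX./.O./X..]: (0,2)[OXX/.O./X..]-1 (1,0)[OX./XO./X..]-1 (1,2)[OX./.OX/X..]-1 (2,1)[OX./.O./XX.]-1 (2,2)[OX./.O./X.X]+0*
p3 O@[OX./.O./X.X]: (0,2)[OXO/.O./X.X]-1 (1,0)[OX./OO./X.X]-1 (1,2)[OX./.OO/X.X]-1 (2,1)[OX./.O./XOX]+0*
p4 X@[OX./.O./XOX]: (0,2)[OXX/.O./XOX]+0* (1,0)[OX./XO./XOX]+0 (1,2)[OX./.OX/XOX]+0
p5 O@[OXX/.O./XOX]: (1,0)[OXX/OO./XOX]-1 (1,2)[OXX/.OO/XOX]+0*
p6 X@[OXX/.OO/XOX]: (1,0)[OXX/XOO/XOX]+0*
p7 O@[OXX/XOO/XOX] terminal +0; root [.X./.O./X..] d6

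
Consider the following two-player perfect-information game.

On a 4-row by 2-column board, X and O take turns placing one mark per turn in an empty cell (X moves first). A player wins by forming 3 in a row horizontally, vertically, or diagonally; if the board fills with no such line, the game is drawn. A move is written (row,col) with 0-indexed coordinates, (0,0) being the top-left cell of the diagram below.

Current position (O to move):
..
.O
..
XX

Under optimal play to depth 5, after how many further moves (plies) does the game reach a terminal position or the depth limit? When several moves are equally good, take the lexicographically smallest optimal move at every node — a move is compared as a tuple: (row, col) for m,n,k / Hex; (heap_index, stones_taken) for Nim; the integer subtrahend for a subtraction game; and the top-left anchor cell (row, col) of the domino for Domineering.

ply 1, O at ../.O/../XX | (0,0)=+0→O./.O/../XX*; (0,1)=+0→.O/.O/../XX; (1,0)=+0→../OO/../XX; (2,0)=+0→../.O/O./XX; (2,1)=+0→../.O/.O/XX
ply 2, X at O./.O/../XX | (0,1)=+0→OX/.O/../XX*; (1,0)=+0→O./XO/../XX; (2,0)=+0→O./.O/X./XX; (2,1)=+0→O./.O/.X/XX
ply 3, O at OX/.O/../XX | (1,0)=+0→OX/OO/../XX*; (2,0)=+0→OX/.O/O./XX; (2,1)=+0→OX/.O/.O/XX
ply 4, X at OX/OO/../XX | (2,0)=+0→OX/OO/X./XX*; (2,1)=-1→OX/OO/.X/XX
ply 5, O at OX/OO/X./XX | (2,1)=+0→OX/OO/XO/XX*
ply 6: OX/OO/XO/XX is terminal +0 (X); from ../.O/../XX depth 5

PV length from [../.O/../XX]: 5 plies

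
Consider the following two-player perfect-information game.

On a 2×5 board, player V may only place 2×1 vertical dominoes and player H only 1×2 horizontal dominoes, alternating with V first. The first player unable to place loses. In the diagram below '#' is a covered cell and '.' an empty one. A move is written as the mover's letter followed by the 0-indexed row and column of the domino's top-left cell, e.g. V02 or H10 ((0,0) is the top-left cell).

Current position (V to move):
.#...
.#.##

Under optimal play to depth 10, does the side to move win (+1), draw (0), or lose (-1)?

value(.#.../.#.##, V) = +1

ply 1, V at .#.../.#.## | V00=-1→##.../##.##; V02=+1→.##../.####*
ply 2, H at .##../.#### | H03=-1→.####/.####*
ply 3, V at .####/.#### | V00=+1→#####/#####*
ply 4: #####/##### is terminal -1 (H); from .#.../.#.## depth 10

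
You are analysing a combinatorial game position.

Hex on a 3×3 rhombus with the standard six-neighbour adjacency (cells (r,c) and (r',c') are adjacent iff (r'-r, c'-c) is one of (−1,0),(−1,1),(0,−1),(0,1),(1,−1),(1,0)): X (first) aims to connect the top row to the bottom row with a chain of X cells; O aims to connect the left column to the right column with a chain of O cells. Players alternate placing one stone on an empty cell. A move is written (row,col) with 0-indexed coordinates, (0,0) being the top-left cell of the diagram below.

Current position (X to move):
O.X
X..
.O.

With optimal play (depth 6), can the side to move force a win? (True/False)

ply 1, X at O.X/X../.O. | (0,1)=-1→OXX/X../.O.; (1,1)=-1→O.X/XX./.O.; (1,2)=+1→O.X/X.X/.O.*; (2,0)=+1→O.X/X../XO.; (2,2)=+1→O.X/X../.OX
ply 2, O at O.X/X.X/.O. | (0,1)=-1→OOX/X.X/.O.*; (1,1)=-1→O.X/XOX/.O.; (2,0)=-1→O.X/X.X/OO.; (2,2)=-1→O.X/X.X/.OO
ply 3, X at OOX/X.X/.O. | (1,1)=+1→OOX/XXX/.O.*; (2,0)=+1→OOX/X.X/XO.; (2,2)=+1→OOX/X.X/.OX
ply 4, O at OOX/XXX/.O. | (2,0)=-1→OOX/XXX/OO.*; (2,2)=-1→OOX/XXX/.OO
ply 5, X at OOX/XXX/OO. | (2,2)=+1→OOX/XXX/OOX*
ply 6: OOX/XXX/OOX is terminal -1 (O); from O.X/X../.O. depth 6

X winning at [O.X/X../.O.]: True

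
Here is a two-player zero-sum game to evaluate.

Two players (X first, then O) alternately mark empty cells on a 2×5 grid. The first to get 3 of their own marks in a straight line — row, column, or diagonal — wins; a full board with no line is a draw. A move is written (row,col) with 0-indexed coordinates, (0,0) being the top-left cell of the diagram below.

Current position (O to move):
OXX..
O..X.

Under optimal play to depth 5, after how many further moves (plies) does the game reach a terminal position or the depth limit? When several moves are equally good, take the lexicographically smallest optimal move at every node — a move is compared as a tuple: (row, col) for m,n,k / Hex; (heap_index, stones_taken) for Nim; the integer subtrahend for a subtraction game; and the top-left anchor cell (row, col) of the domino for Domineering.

[OXX../O..X.] O move#1: (0,3):-1/OXXO./O..X.*, (0,4):-1/OXX.O/O..X., (1,1):-1/OXX../OO.X., (1,2):-1/OXX../O.OX., (1,4):-1/OXX../O..XO
[OXXO./O..X.] X move#2: (0,4):+0/OXXOX/O..X., (1,1):+0/OXXO./OX.X., (1,2):+1/OXXO./O.XX.*, (1,4):+0/OXXO./O..XX
[OXXO./O.XX.] O move#3: (0,4):-1/OXXOO/O.XX.*, (1,1):-1/OXXO./OOXX., (1,4):-1/OXXO./O.XXO
[OXXOO/O.XX.] X move#4: (1,1):+1/OXXOO/OXXX.*, (1,4):+1/OXXOO/O.XXX
[OXXOO/OXXX.] end (terminal -1, O#5); searched OXX../O..X. to 5

PV length from [OXX../O..X.]: 4 plies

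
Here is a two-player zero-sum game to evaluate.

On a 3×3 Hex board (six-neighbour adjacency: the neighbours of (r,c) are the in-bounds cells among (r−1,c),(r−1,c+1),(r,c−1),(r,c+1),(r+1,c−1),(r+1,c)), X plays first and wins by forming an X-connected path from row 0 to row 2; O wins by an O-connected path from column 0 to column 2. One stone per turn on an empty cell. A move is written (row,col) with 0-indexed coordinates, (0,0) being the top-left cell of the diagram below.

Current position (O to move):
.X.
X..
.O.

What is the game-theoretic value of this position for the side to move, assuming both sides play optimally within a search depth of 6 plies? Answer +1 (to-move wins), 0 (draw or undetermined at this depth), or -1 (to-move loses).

value(.X./X../.O., O) = +1

p1 O@[.X./X../.O.]: (0,0)[OX./X../.O.]-1 (0,2)[.XO/X../.O.]-1 (1,1)[.X./XO./.O.]-1 (1,2)[.X./X.O/.O.]-1 (2,0)[.X./X../OO.]+1* (2,2)[.X./X../.OO]-1
p2 X@[.X./X../OO.]: (0,0)[XX./X../OO.]-1* (0,2)[.XX/X../OO.]-1 (1,1)[.X./XX./OO.]-1 (1,2)[.X./X.X/OO.]-1 (2,2)[.X./X../OOX]-1
p3 O@[XX./X../OO.]: (0,2)[XXO/X../OO.]+1* (1,1)[XX./XO./OO.]+1 (1,2)[XX./X.O/OO.]+1 (2,2)[XX./X../OOO]+1
p4 X@[XXO/X../OO.]: (1,1)[XXO/XX./OO.]-1* (1,2)[XXO/X.X/OO.]-1 (2,2)[XXO/X../OOX]-1
p5 O@[XXO/XX./OO.]: (1,2)[XXO/XXO/OO.]+1* (2,2)[XXO/XX./OOO]+1
p6 X@[XXO/XXO/OO.] terminal -1; root [.X./X../.O.] d6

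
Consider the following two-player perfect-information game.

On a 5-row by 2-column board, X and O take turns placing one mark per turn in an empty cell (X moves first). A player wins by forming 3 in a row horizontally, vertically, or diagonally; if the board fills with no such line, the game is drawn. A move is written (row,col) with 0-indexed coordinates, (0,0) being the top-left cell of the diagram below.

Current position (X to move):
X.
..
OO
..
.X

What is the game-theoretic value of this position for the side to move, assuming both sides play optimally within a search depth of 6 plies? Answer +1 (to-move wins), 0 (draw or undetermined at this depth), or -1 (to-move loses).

value(X./../OO/../.X, X) = -1

p1 X@[X./../OO/../.X]: (0,1)[XX/../OO/../.X]-1* (1,0)[X./X./OO/../.X]-1 (1,1)[X./.X/OO/../.X]-1 (3,0)[X./../OO/X./.X]-1 (3,1)[X./../OO/.X/.X]-1 (4,0)[X./../OO/../XX]-1
p2 O@[XX/../OO/../.X]: (1,0)[XX/O./OO/../.X]+0 (1,1)[XX/.O/OO/../.X]+1* (3,0)[XX/../OO/O./.X]+1 (3,1)[XX/../OO/.O/.X]+1 (4,0)[XX/../OO/../OX]+0
p3 X@[XX/.O/OO/../.X]: (1,0)[XX/XO/OO/../.X]-1* (3,0)[XX/.O/OO/X./.X]-1 (3,1)[XX/.O/OO/.X/.X]-1 (4,0)[XX/.O/OO/../XX]-1
p4 O@[XX/XO/OO/../.X]: (3,0)[XX/XO/OO/O./.X]+1* (3,1)[XX/XO/OO/.O/.X]+1 (4,0)[XX/XO/OO/../OX]+1
p5 X@[XX/XO/OO/O./.X]: (3,1)[XX/XO/OO/OX/.X]-1* (4,0)[XX/XO/OO/O./XX]-1
p6 O@[XX/XO/OO/OX/.X]: (4,0)[XX/XO/OO/OX/OX]+1*
p7 X@[XX/XO/OO/OX/OX] terminal -1; root [X./../OO/../.X] d6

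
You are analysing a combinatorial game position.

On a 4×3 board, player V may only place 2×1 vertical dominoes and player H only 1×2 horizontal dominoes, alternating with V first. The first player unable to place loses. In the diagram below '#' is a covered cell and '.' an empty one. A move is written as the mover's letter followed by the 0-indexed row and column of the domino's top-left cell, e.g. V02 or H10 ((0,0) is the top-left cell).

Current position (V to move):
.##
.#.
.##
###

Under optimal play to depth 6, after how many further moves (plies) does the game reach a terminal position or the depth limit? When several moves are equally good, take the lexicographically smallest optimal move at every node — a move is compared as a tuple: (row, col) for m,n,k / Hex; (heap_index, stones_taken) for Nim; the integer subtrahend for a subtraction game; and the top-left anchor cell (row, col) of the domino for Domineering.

ply 1, V at .##/.#./.##/### | V00=+1→###/##./.##/###*; V10=+1→.##/##./###/###
ply 2: ###/##./.##/### is terminal -1 (H); from .##/.#./.##/### depth 6

PV length from [.##/.#./.##/###]: 1 ply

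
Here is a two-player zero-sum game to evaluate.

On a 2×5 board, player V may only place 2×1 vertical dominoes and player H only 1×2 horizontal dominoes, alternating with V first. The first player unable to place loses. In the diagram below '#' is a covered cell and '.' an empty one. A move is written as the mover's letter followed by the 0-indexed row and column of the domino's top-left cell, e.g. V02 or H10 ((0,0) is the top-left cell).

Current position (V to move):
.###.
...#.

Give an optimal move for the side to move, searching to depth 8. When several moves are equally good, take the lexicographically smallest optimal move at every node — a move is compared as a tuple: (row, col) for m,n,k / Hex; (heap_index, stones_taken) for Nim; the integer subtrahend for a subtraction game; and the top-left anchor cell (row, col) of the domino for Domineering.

[.###./...#.] V move#1: V00:+1/####./#..#.*, V04:-1/.####/...##
[####./#..#.] H move#2: H11:-1/####./####.*
[####./####.] V move#3: V04:+1/#####/#####*
[#####/#####] end (terminal -1, H#4); searched .###./...#. to 8

V's best at [.###./...#.]: V00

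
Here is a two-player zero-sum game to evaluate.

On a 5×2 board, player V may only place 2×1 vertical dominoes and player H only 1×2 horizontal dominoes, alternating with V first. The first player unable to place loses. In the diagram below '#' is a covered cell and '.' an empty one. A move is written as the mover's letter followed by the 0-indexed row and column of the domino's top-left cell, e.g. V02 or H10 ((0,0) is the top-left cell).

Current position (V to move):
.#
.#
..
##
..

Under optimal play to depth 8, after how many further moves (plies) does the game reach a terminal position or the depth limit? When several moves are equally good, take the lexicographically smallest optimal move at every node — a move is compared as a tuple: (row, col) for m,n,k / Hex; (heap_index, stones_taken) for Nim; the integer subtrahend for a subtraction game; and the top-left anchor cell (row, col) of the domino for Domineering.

ply 1, V at .#/.#/../##/.. | V00=-1→##/##/../##/..*; V10=-1→.#/##/#./##/..
ply 2, H at ##/##/../##/.. | H20=+1→##/##/##/##/..*; H40=+1→##/##/../##/##
ply 3: ##/##/##/##/.. is terminal -1 (V); from .#/.#/../##/.. depth 8

PV length from [.#/.#/../##/..]: 2 plies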